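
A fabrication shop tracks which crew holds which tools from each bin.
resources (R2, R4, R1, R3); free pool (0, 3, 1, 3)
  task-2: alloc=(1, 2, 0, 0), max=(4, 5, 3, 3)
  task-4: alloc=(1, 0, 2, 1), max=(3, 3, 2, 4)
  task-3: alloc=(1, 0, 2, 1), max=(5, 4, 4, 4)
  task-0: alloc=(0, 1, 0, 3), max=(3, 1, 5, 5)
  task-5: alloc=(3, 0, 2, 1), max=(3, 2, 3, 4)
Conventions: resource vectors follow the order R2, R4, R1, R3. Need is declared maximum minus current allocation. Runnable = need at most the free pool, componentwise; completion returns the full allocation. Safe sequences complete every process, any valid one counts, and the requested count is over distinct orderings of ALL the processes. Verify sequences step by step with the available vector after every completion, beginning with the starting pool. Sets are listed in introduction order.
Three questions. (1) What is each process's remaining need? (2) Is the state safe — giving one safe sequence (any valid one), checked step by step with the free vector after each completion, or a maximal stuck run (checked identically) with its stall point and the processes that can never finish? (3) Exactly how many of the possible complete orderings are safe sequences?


(1) Remaining need (order R2, R4, R1, R3):
  task-2: (3, 3, 3, 3)
  task-4: (2, 3, 0, 3)
  task-3: (4, 4, 2, 3)
  task-0: (3, 0, 5, 2)
  task-5: (0, 2, 1, 3)
(2) The state is SAFE; one workable sequence: task-5, task-2, task-4, task-0, task-3.
Key observation: reading the order forward, task-5 is the first process whose need (0, 2, 1, 3) meets the free pool (0, 3, 1, 3) exactly on a resource it requests.
Check, step by step:
  pool = (0, 3, 1, 3)
  task-5: need (0, 2, 1, 3) fits (0, 3, 1, 3); releases (3, 0, 2, 1), pool now (3, 3, 3, 4)
  task-2: need (3, 3, 3, 3) fits (3, 3, 3, 4); releases (1, 2, 0, 0), pool now (4, 5, 3, 4)
  task-4: need (2, 3, 0, 3) fits (4, 5, 3, 4); releases (1, 0, 2, 1), pool now (5, 5, 5, 5)
  task-0: need (3, 0, 5, 2) fits (5, 5, 5, 5); releases (0, 1, 0, 3), pool now (5, 6, 5, 8)
  task-3: need (4, 4, 2, 3) fits (5, 6, 5, 8); releases (1, 0, 2, 1), pool now (6, 6, 7, 9)
(3) Exactly 8 of the possible complete orderings are safe sequences.


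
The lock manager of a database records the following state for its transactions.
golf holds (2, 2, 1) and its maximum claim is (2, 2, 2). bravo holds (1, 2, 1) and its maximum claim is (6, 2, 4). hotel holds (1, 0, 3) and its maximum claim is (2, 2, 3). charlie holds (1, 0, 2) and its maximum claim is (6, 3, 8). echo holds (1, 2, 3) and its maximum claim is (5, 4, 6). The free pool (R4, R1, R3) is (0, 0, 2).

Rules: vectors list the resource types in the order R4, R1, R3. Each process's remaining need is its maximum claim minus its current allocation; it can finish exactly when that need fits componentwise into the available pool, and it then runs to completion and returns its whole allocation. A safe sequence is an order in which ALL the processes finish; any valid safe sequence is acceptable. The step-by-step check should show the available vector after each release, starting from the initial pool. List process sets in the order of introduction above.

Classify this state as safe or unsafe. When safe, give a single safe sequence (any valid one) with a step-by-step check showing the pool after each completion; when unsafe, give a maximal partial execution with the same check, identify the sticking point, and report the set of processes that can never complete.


UNSAFE — no complete ordering exists.
Key observation: golf, hotel can finish, but then (3, 2, 6) is all there is, and the blocked group's R4 demands exceed it.
A maximal execution: golf, hotel — then nothing else fits. Walking it through:
  pool = (0, 0, 2)
  run golf (needs (0, 0, 1), free (0, 0, 2)); after release of (2, 2, 1) the pool is (2, 2, 3)
  run hotel (needs (1, 2, 0), free (2, 2, 3)); after release of (1, 0, 3) the pool is (3, 2, 6)
  blocked: bravo wants (5, 0, 3), pool (3, 2, 6) — not enough R4
  blocked: charlie wants (5, 3, 6), pool (3, 2, 6) — not enough R4 and R1
  blocked: echo wants (4, 2, 3), pool (3, 2, 6) — not enough R4
Processes that can never finish: bravo, charlie and echo.


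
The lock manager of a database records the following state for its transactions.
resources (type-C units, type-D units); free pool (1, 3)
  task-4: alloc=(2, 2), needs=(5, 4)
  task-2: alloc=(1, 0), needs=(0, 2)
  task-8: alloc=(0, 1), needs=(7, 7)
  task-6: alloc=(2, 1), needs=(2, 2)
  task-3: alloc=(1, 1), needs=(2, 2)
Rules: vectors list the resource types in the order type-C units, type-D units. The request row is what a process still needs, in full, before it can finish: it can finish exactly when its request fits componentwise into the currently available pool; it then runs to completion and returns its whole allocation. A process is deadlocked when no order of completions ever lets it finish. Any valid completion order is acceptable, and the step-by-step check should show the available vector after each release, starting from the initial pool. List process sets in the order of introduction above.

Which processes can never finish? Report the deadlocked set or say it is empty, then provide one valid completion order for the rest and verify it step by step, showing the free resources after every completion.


Nothing here is deadlocked.
Key observation: the pool covers task-2 at once, and every later process fits after earlier releases.
A valid finishing order for the others: task-2, task-3, task-6, task-4, task-8. Check, step by step:
  pool = (1, 3)
  task-2: need (0, 2) fits (1, 3); releases (1, 0), pool now (2, 3)
  task-3: need (2, 2) fits (2, 3); releases (1, 1), pool now (3, 4)
  task-6: need (2, 2) fits (3, 4); releases (2, 1), pool now (5, 5)
  task-4: need (5, 4) fits (5, 5); releases (2, 2), pool now (7, 7)
  task-8: need (7, 7) fits (7, 7); releases (0, 1), pool now (7, 8)


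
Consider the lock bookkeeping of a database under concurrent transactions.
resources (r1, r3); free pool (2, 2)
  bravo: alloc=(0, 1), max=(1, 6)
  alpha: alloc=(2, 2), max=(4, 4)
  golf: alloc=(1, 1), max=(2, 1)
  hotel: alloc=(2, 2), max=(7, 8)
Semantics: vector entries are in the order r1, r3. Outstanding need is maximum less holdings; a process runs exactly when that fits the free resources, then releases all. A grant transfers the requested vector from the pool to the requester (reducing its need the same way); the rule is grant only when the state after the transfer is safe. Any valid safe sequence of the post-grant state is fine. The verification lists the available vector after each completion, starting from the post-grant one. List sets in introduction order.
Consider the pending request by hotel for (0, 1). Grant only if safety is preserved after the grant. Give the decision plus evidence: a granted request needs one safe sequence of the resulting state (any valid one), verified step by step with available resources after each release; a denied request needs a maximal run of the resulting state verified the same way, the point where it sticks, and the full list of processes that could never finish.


DENY: after the grant no complete ordering would exist.
Key observation: after golf, alpha complete, (5, 4) is the best the pool ever gets, yet each leftover process wants more r3.
Pretend the grant happened; the run golf, alpha goes as far as possible. Verifying each step:
  pool = (2, 1)
  golf: need (1, 0) fits (2, 1); releases (1, 1), pool now (3, 2)
  alpha: need (2, 2) fits (3, 2); releases (2, 2), pool now (5, 4)
  bravo still needs (1, 5) but only (5, 4) is free — short on r3
  hotel still needs (5, 5) but only (5, 4) is free — short on r3
Processes that could never finish after the grant: bravo and hotel.


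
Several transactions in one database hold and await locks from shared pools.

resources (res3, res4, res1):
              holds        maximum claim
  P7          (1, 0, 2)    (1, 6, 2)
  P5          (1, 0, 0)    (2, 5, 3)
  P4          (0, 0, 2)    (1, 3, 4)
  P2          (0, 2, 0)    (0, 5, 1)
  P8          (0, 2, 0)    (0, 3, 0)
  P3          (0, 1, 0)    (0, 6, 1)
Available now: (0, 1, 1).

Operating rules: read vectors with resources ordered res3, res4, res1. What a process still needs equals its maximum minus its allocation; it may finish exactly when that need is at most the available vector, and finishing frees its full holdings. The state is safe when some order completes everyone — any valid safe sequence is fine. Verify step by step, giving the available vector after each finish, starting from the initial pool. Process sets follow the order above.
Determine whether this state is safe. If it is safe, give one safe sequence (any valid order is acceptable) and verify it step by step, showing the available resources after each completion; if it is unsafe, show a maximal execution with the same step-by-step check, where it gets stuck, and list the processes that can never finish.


The state is SAFE; one workable sequence: P8, P2, P3, P7, P5, P4.
Key observation: the first exact fit in this order is P8 — it needs (0, 1, 0) with (0, 1, 1) free, meeting a requested resource to the last unit.
Walking it through:
  pool = (0, 1, 1)
  run P8 (needs (0, 1, 0), free (0, 1, 1)); after release of (0, 2, 0) the pool is (0, 3, 1)
  run P2 (needs (0, 3, 1), free (0, 3, 1)); after release of (0, 2, 0) the pool is (0, 5, 1)
  run P3 (needs (0, 5, 1), free (0, 5, 1)); after release of (0, 1, 0) the pool is (0, 6, 1)
  run P7 (needs (0, 6, 0), free (0, 6, 1)); after release of (1, 0, 2) the pool is (1, 6, 3)
  run P5 (needs (1, 5, 3), free (1, 6, 3)); after release of (1, 0, 0) the pool is (2, 6, 3)
  run P4 (needs (1, 3, 2), free (2, 6, 3)); after release of (0, 0, 2) the pool is (2, 6, 5)


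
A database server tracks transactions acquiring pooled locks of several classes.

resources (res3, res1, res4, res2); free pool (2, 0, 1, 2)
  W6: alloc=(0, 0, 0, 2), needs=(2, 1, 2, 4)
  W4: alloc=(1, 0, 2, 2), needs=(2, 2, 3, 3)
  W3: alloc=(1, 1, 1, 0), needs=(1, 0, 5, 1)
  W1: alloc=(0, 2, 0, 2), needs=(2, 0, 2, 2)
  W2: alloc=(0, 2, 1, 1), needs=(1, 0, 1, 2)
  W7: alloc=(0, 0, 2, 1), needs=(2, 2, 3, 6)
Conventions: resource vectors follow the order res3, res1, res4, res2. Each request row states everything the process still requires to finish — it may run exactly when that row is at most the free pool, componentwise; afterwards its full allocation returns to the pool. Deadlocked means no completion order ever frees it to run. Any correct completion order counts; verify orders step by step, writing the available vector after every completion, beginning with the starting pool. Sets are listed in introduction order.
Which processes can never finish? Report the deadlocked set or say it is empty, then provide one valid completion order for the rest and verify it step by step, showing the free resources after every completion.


The deadlocked set is W4, W3 and W7.
Key observation: no order helps: past W2, W1, W6, the free pool tops out at (2, 4, 2, 7), below what each blocked process needs in res4.
A valid finishing order for the others: W2, W1, W6. Verifying each step:
  pool = (2, 0, 1, 2)
  W2 needs (1, 0, 1, 2) <= (2, 0, 1, 2) -> finishes; pool += (0, 2, 1, 1) = (2, 2, 2, 3)
  W1 needs (2, 0, 2, 2) <= (2, 2, 2, 3) -> finishes; pool += (0, 2, 0, 2) = (2, 4, 2, 5)
  W6 needs (2, 1, 2, 4) <= (2, 4, 2, 5) -> finishes; pool += (0, 0, 0, 2) = (2, 4, 2, 7)
None of the blocked processes ever fits:
  blocked: W4 wants (2, 2, 3, 3), pool (2, 4, 2, 7) — not enough res4
  blocked: W3 wants (1, 0, 5, 1), pool (2, 4, 2, 7) — not enough res4
  blocked: W7 wants (2, 2, 3, 6), pool (2, 4, 2, 7) — not enough res4


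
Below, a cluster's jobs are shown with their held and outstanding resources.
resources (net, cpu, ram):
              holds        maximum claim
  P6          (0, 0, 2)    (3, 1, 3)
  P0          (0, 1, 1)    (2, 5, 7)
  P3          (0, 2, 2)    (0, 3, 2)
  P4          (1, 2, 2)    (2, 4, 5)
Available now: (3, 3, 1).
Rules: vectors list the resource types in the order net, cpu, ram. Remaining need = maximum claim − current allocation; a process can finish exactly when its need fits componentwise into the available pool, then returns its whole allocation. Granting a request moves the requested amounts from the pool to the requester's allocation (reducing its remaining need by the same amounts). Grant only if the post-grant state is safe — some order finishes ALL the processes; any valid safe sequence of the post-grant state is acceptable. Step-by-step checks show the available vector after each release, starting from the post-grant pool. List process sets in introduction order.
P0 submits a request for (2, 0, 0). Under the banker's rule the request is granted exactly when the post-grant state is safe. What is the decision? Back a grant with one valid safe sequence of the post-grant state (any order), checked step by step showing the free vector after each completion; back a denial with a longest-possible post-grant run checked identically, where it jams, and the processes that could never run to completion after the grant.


DENY: after the grant no complete ordering would exist.
Key observation: after P3, P4 the pool peaks at (2, 7, 5), and each blocked process is short somewhere: P6 on net; P0 on ram.
On the post-grant state, P3, P4 is a maximal run — nothing extends it. Walking it through:
  pool = (1, 3, 1)
  P3: need (0, 1, 0) fits (1, 3, 1); releases (0, 2, 2), pool now (1, 5, 3)
  P4: need (1, 2, 3) fits (1, 5, 3); releases (1, 2, 2), pool now (2, 7, 5)
  P6 still needs (3, 1, 1) but only (2, 7, 5) is free — short on net
  P0 still needs (0, 4, 6) but only (2, 7, 5) is free — short on ram
Processes that could never finish after the grant: P6 and P0.


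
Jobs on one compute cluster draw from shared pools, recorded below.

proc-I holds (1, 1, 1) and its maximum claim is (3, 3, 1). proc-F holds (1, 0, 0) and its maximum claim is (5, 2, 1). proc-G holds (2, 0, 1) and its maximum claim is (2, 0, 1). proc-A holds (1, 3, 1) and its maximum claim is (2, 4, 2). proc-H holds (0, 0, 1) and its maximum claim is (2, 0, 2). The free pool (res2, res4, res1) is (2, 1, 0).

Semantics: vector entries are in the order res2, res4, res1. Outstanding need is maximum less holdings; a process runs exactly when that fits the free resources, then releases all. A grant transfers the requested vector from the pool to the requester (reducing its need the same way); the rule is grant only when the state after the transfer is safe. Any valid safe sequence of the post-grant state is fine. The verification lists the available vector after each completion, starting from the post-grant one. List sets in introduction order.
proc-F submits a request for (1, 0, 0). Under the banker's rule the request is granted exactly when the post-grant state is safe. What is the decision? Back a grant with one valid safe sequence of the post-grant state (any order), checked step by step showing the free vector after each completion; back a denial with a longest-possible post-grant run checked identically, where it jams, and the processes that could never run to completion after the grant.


GRANT — the state after the grant stays safe, e.g. via proc-G, proc-A, proc-F, proc-I, proc-H.
Key observation: even at the reduced pool (1, 1, 0), proc-G fits immediately, so safety survives the grant.
Step-by-step check of the post-grant state:
  pool = (1, 1, 0)
  proc-G: need (0, 0, 0) fits (1, 1, 0); releases (2, 0, 1), pool now (3, 1, 1)
  proc-A: need (1, 1, 1) fits (3, 1, 1); releases (1, 3, 1), pool now (4, 4, 2)
  proc-F: need (3, 2, 1) fits (4, 4, 2); releases (2, 0, 0), pool now (6, 4, 2)
  proc-I: need (2, 2, 0) fits (6, 4, 2); releases (1, 1, 1), pool now (7, 5, 3)
  proc-H: need (2, 0, 1) fits (7, 5, 3); releases (0, 0, 1), pool now (7, 5, 4)


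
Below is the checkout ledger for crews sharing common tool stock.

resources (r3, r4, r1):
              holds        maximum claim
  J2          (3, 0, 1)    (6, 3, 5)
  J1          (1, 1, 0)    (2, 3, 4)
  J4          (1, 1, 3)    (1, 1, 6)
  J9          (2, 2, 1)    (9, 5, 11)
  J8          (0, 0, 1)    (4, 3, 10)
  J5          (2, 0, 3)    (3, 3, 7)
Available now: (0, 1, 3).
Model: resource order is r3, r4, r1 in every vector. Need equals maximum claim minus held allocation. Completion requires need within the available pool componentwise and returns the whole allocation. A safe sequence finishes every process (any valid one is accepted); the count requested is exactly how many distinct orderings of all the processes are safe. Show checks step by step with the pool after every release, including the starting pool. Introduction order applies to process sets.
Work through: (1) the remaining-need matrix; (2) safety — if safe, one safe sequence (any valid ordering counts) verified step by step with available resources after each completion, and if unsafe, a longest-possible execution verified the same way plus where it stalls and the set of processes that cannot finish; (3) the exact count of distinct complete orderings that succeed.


(1) Outstanding need per process (order r3, r4, r1):
  J2: (3, 3, 4)
  J1: (1, 2, 4)
  J4: (0, 0, 3)
  J9: (7, 3, 10)
  J8: (4, 3, 9)
  J5: (1, 3, 4)
(2) The state is SAFE; one workable sequence: J4, J1, J5, J8, J2, J9.
Key observation: J4 marks the first exact bind of the order: its need (0, 0, 3) fits the free (0, 1, 3) with zero slack on a requested resource.
Check, step by step:
  pool = (0, 1, 3)
  J4: need (0, 0, 3) fits (0, 1, 3); releases (1, 1, 3), pool now (1, 2, 6)
  J1: need (1, 2, 4) fits (1, 2, 6); releases (1, 1, 0), pool now (2, 3, 6)
  J5: need (1, 3, 4) fits (2, 3, 6); releases (2, 0, 3), pool now (4, 3, 9)
  J8: need (4, 3, 9) fits (4, 3, 9); releases (0, 0, 1), pool now (4, 3, 10)
  J2: need (3, 3, 4) fits (4, 3, 10); releases (3, 0, 1), pool now (7, 3, 11)
  J9: need (7, 3, 10) fits (7, 3, 11); releases (2, 2, 1), pool now (9, 5, 12)
(3) Precisely 3 of the possible complete orderings are safe sequences.


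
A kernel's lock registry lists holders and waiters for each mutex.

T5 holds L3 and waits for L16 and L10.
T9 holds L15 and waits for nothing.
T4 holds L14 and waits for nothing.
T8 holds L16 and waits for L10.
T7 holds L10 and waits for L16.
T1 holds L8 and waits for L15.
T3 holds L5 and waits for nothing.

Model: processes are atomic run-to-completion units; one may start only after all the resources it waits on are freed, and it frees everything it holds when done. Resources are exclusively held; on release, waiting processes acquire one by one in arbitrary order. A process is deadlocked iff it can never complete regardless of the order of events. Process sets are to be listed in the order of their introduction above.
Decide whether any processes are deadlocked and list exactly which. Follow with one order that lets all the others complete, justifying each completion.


The deadlocked set is T5, T8 and T7.
Key observation: the loop T8 -> T7 -> T8 blocks itself forever; T5 waits into the deadlock from upstream.
The rest can finish in the order T3, T4, T9, T1.
Walking it through:
  T3: no waits; runs immediately, freeing L5
  T4: no waits; runs immediately, freeing L14
  T9: no waits; runs immediately, freeing L15
  T1: everything it awaited (L15) is free; runs, freeing L8


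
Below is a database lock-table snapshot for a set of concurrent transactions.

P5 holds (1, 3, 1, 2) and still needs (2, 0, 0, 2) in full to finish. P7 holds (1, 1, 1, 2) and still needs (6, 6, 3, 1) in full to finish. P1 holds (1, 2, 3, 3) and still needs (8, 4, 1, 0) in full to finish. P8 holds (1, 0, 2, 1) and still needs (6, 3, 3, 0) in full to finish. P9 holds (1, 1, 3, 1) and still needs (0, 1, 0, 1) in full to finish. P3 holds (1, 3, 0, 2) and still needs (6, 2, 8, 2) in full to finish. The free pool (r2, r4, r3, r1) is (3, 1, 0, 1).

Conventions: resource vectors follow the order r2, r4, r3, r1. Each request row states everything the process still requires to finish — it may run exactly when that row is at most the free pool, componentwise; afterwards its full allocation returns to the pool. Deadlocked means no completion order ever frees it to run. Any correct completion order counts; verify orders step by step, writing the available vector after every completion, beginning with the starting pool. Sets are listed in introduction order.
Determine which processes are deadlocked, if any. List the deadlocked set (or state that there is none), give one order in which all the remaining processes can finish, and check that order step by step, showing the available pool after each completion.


Deadlocked set: P7, P1, P8 and P3.
Key observation: once P9, P5 finish, the pool peaks at (5, 5, 4, 4) — and every remaining process still needs more r2 than that.
One completion order for the rest: P9, P5. Check, step by step:
  pool = (3, 1, 0, 1)
  run P9 (needs (0, 1, 0, 1), free (3, 1, 0, 1)); after release of (1, 1, 3, 1) the pool is (4, 2, 3, 2)
  run P5 (needs (2, 0, 0, 2), free (4, 2, 3, 2)); after release of (1, 3, 1, 2) the pool is (5, 5, 4, 4)
None of the blocked processes ever fits:
  blocked: P7 wants (6, 6, 3, 1), pool (5, 5, 4, 4) — not enough r2 and r4
  blocked: P1 wants (8, 4, 1, 0), pool (5, 5, 4, 4) — not enough r2
  blocked: P8 wants (6, 3, 3, 0), pool (5, 5, 4, 4) — not enough r2
  blocked: P3 wants (6, 2, 8, 2), pool (5, 5, 4, 4) — not enough r2 and r3


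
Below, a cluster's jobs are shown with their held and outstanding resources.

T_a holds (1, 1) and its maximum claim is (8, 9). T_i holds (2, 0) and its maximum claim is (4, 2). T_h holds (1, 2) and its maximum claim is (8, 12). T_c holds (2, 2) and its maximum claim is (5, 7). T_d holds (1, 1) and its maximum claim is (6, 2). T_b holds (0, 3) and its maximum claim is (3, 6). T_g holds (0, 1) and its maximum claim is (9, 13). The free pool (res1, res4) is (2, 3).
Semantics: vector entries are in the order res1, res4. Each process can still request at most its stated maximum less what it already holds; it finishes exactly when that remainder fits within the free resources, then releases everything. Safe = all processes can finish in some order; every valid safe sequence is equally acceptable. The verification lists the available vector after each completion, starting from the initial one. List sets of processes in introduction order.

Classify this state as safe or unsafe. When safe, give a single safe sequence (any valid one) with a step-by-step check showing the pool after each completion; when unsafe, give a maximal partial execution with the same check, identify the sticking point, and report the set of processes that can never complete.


SAFE. One safe sequence: T_i, T_b, T_c, T_d, T_a, T_h, T_g.
Key observation: the order's first zero-slack moment is T_i ((2, 2) needed, (2, 3) free — a requested resource with nothing to spare).
Verifying each step:
  pool = (2, 3)
  T_i needs (2, 2) <= (2, 3) -> finishes; pool += (2, 0) = (4, 3)
  T_b needs (3, 3) <= (4, 3) -> finishes; pool += (0, 3) = (4, 6)
  T_c needs (3, 5) <= (4, 6) -> finishes; pool += (2, 2) = (6, 8)
  T_d needs (5, 1) <= (6, 8) -> finishes; pool += (1, 1) = (7, 9)
  T_a needs (7, 8) <= (7, 9) -> finishes; pool += (1, 1) = (8, 10)
  T_h needs (7, 10) <= (8, 10) -> finishes; pool += (1, 2) = (9, 12)
  T_g needs (9, 12) <= (9, 12) -> finishes; pool += (0, 1) = (9, 13)


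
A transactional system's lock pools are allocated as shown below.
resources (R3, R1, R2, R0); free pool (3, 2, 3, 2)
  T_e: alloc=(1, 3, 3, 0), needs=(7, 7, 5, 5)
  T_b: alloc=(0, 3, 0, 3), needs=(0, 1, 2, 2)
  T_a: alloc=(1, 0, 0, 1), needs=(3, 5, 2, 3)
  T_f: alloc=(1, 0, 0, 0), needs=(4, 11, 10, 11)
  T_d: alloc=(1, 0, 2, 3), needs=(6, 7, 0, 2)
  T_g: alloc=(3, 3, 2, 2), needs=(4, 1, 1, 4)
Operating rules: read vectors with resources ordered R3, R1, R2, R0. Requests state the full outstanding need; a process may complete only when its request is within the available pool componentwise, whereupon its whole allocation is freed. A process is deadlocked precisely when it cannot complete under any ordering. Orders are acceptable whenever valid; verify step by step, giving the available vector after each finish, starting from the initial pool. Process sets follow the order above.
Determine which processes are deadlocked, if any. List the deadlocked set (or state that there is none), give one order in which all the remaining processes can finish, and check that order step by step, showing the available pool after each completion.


No process is deadlocked.
Key observation: beginning at T_b, releases accumulate fast enough that every process eventually fits.
A valid finishing order for the others: T_b, T_a, T_g, T_e, T_d, T_f. Step-by-step check:
  pool = (3, 2, 3, 2)
  T_b: need (0, 1, 2, 2) fits (3, 2, 3, 2); releases (0, 3, 0, 3), pool now (3, 5, 3, 5)
  T_a: need (3, 5, 2, 3) fits (3, 5, 3, 5); releases (1, 0, 0, 1), pool now (4, 5, 3, 6)
  T_g: need (4, 1, 1, 4) fits (4, 5, 3, 6); releases (3, 3, 2, 2), pool now (7, 8, 5, 8)
  T_e: need (7, 7, 5, 5) fits (7, 8, 5, 8); releases (1, 3, 3, 0), pool now (8, 11, 8, 8)
  T_d: need (6, 7, 0, 2) fits (8, 11, 8, 8); releases (1, 0, 2, 3), pool now (9, 11, 10, 11)
  T_f: need (4, 11, 10, 11) fits (9, 11, 10, 11); releases (1, 0, 0, 0), pool now (10, 11, 10, 11)


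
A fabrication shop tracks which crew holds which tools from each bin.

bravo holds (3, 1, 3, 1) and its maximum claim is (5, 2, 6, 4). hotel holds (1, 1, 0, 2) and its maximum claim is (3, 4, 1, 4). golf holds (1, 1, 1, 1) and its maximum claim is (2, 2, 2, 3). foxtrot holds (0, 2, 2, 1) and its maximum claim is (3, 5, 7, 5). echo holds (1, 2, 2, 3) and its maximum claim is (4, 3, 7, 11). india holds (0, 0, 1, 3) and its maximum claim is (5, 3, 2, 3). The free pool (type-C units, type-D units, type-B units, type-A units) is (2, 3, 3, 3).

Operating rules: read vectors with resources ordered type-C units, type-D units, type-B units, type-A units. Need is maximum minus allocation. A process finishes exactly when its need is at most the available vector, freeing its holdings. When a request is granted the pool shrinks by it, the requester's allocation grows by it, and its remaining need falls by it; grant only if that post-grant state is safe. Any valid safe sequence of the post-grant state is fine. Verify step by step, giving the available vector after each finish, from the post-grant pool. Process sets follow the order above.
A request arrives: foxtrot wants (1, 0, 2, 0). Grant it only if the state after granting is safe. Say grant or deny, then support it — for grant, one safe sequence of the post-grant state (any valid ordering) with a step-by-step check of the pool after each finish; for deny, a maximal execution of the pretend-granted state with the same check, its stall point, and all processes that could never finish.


DENY — the pretend-granted state is unsafe.
Key observation: after golf, hotel the pool peaks at (3, 5, 2, 6), and each blocked process is short somewhere: bravo on type-B units; foxtrot on type-B units; echo on type-B units, type-A units; india on type-C units.
Pretend the grant happened; the run golf, hotel goes as far as possible. Step-by-step check:
  pool = (1, 3, 1, 3)
  golf: need (1, 1, 1, 2) fits (1, 3, 1, 3); releases (1, 1, 1, 1), pool now (2, 4, 2, 4)
  hotel: need (2, 3, 1, 2) fits (2, 4, 2, 4); releases (1, 1, 0, 2), pool now (3, 5, 2, 6)
  bravo cannot run: need (2, 1, 3, 3) vs free (3, 5, 2, 6) (insufficient type-B units)
  foxtrot cannot run: need (2, 3, 3, 4) vs free (3, 5, 2, 6) (insufficient type-B units)
  echo cannot run: need (3, 1, 5, 8) vs free (3, 5, 2, 6) (insufficient type-B units and type-A units)
  india cannot run: need (5, 3, 1, 0) vs free (3, 5, 2, 6) (insufficient type-C units)
Had the request been granted, bravo, foxtrot, echo and india could never finish.


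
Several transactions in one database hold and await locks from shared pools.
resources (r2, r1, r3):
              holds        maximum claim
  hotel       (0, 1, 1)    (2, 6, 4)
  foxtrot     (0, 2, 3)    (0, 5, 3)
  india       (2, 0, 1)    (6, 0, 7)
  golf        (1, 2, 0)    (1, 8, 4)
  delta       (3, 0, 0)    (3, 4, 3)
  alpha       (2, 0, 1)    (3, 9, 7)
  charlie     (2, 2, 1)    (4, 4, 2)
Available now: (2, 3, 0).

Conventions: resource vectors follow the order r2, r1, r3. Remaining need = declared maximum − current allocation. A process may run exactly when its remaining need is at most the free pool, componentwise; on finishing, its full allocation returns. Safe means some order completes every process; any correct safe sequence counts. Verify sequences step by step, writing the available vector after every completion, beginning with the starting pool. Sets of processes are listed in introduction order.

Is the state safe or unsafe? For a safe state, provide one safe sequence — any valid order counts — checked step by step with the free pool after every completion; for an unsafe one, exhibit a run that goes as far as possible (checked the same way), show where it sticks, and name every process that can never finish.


UNSAFE.
Key observation: the pool after foxtrot, hotel, delta, golf, charlie is (8, 10, 5); every surviving request exceeds it in r3, so progress ends there.
The run foxtrot, hotel, delta, golf, charlie cannot be extended any further. Check, step by step:
  pool = (2, 3, 0)
  foxtrot needs (0, 3, 0) <= (2, 3, 0) -> finishes; pool += (0, 2, 3) = (2, 5, 3)
  hotel needs (2, 5, 3) <= (2, 5, 3) -> finishes; pool += (0, 1, 1) = (2, 6, 4)
  delta needs (0, 4, 3) <= (2, 6, 4) -> finishes; pool += (3, 0, 0) = (5, 6, 4)
  golf needs (0, 6, 4) <= (5, 6, 4) -> finishes; pool += (1, 2, 0) = (6, 8, 4)
  charlie needs (2, 2, 1) <= (6, 8, 4) -> finishes; pool += (2, 2, 1) = (8, 10, 5)
  india still needs (4, 0, 6) but only (8, 10, 5) is free — short on r3
  alpha still needs (1, 9, 6) but only (8, 10, 5) is free — short on r3
Permanently blocked: india and alpha.


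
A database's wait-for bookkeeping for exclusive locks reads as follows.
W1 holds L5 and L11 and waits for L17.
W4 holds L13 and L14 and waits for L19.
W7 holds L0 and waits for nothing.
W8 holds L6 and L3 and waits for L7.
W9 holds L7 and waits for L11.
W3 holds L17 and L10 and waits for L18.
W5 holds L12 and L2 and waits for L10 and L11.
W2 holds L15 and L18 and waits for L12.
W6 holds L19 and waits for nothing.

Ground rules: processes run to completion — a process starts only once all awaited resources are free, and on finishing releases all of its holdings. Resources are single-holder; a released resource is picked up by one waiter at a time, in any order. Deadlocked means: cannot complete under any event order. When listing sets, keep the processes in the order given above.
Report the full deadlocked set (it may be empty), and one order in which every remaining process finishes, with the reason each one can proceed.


The deadlocked set is W1, W8, W9, W3, W5 and W2.
Key observation: the wait chain closes on itself along W1 -> W3 -> W2 -> W5 -> W1; W8 and W9 wait into the deadlock from upstream.
One completion order for the rest: W7, W6, W4.
Check, step by step:
  W7 waits on nothing -> runs at once and releases L0
  W6 waits on nothing -> runs at once and releases L19
  W4 waits on L19 — all released -> runs and releases L13 and L14


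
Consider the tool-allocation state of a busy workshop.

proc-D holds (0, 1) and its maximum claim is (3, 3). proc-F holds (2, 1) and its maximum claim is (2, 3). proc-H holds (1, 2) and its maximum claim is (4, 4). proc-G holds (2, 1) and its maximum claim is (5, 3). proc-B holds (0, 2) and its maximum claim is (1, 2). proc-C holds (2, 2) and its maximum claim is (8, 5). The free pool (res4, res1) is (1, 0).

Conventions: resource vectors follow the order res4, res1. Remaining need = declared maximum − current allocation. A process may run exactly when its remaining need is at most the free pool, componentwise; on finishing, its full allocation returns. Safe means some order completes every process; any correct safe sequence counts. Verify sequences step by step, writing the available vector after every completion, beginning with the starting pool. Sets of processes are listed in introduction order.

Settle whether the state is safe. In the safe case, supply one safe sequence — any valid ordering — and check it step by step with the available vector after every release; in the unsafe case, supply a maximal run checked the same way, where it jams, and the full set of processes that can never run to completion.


SAFE — a valid safe sequence is proc-B, proc-F, proc-H, proc-G, proc-D, proc-C.
Key observation: at proc-B the run first touches a limit — (1, 0) against (1, 0), exact on a resource it actually requests.
Walking it through:
  pool = (1, 0)
  proc-B needs (1, 0) <= (1, 0) -> finishes; pool += (0, 2) = (1, 2)
  proc-F needs (0, 2) <= (1, 2) -> finishes; pool += (2, 1) = (3, 3)
  proc-H needs (3, 2) <= (3, 3) -> finishes; pool += (1, 2) = (4, 5)
  proc-G needs (3, 2) <= (4, 5) -> finishes; pool += (2, 1) = (6, 6)
  proc-D needs (3, 2) <= (6, 6) -> finishes; pool += (0, 1) = (6, 7)
  proc-C needs (6, 3) <= (6, 7) -> finishes; pool += (2, 2) = (8, 9)


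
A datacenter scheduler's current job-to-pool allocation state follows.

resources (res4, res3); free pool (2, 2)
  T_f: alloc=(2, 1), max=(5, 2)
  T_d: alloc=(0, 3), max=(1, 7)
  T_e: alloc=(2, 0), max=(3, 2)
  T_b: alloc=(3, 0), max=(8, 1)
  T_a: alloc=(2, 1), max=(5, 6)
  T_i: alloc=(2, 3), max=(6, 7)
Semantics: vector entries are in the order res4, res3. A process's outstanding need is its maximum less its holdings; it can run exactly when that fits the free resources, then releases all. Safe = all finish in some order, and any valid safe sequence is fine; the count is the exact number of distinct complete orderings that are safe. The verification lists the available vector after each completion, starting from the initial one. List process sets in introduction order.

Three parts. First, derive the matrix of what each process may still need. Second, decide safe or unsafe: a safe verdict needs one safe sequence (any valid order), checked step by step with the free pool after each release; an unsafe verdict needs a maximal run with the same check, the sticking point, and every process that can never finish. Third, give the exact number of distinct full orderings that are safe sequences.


(1) Outstanding need per process (order res4, res3):
  T_f: (3, 1)
  T_d: (1, 4)
  T_e: (1, 2)
  T_b: (5, 1)
  T_a: (3, 5)
  T_i: (4, 4)
(2) UNSAFE — no complete ordering exists.
Key observation: after T_e, T_f, T_b complete, (9, 3) is the best the pool ever gets, yet each leftover process wants more res3.
A maximal execution: T_e, T_f, T_b — then nothing else fits. Walking it through:
  pool = (2, 2)
  run T_e (needs (1, 2), free (2, 2)); after release of (2, 0) the pool is (4, 2)
  run T_f (needs (3, 1), free (4, 2)); after release of (2, 1) the pool is (6, 3)
  run T_b (needs (5, 1), free (6, 3)); after release of (3, 0) the pool is (9, 3)
  T_d cannot run: need (1, 4) vs free (9, 3) (insufficient res3)
  T_a cannot run: need (3, 5) vs free (9, 3) (insufficient res3)
  T_i cannot run: need (4, 4) vs free (9, 3) (insufficient res3)
Never able to finish: T_d, T_a and T_i.
(3) Exactly 0 of the possible complete orderings are safe sequences.


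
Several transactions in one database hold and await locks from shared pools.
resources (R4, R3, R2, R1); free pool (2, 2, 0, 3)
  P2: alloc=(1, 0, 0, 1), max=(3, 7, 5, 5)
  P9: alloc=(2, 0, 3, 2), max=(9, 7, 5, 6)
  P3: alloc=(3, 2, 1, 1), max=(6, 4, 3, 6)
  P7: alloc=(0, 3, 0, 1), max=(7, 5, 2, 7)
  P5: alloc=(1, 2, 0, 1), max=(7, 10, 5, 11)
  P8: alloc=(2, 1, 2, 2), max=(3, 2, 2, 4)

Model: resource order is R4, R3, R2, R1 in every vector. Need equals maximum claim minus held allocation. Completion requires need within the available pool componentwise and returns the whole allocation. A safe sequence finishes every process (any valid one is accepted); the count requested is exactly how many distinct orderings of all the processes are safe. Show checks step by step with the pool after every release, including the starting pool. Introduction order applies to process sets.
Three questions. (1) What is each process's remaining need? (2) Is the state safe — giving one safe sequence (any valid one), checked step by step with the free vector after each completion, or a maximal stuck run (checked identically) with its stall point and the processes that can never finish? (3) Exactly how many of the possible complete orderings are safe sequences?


(1) Remaining need (order R4, R3, R2, R1):
  P2: (2, 7, 5, 4)
  P9: (7, 7, 2, 4)
  P3: (3, 2, 2, 5)
  P7: (7, 2, 2, 6)
  P5: (6, 8, 5, 10)
  P8: (1, 1, 0, 2)
(2) The state is SAFE; one workable sequence: P8, P3, P7, P9, P2, P5.
Key observation: P3 is the earliest step where a requested resource binds exactly: need (3, 2, 2, 5), pool (4, 3, 2, 5) at its turn.
Step-by-step check:
  pool = (2, 2, 0, 3)
  P8 needs (1, 1, 0, 2) <= (2, 2, 0, 3) -> finishes; pool += (2, 1, 2, 2) = (4, 3, 2, 5)
  P3 needs (3, 2, 2, 5) <= (4, 3, 2, 5) -> finishes; pool += (3, 2, 1, 1) = (7, 5, 3, 6)
  P7 needs (7, 2, 2, 6) <= (7, 5, 3, 6) -> finishes; pool += (0, 3, 0, 1) = (7, 8, 3, 7)
  P9 needs (7, 7, 2, 4) <= (7, 8, 3, 7) -> finishes; pool += (2, 0, 3, 2) = (9, 8, 6, 9)
  P2 needs (2, 7, 5, 4) <= (9, 8, 6, 9) -> finishes; pool += (1, 0, 0, 1) = (10, 8, 6, 10)
  P5 needs (6, 8, 5, 10) <= (10, 8, 6, 10) -> finishes; pool += (1, 2, 0, 1) = (11, 10, 6, 11)
(3) Exactly 1 of the possible complete orderings is a safe sequence.


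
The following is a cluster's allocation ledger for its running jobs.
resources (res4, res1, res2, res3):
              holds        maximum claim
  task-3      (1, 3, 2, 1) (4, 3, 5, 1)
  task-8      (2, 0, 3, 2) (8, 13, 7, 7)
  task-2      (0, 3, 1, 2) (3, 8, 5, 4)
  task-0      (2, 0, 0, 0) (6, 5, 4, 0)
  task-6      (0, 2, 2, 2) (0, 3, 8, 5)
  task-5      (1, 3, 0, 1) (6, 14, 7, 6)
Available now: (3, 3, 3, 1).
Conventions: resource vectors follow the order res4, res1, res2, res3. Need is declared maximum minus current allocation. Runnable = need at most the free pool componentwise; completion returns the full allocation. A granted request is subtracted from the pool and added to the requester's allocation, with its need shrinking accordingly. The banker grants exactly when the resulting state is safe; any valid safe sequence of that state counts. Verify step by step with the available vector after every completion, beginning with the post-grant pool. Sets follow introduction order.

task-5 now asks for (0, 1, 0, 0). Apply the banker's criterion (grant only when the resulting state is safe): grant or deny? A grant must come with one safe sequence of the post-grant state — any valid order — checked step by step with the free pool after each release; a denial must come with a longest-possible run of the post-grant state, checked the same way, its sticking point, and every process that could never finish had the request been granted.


GRANT: granting preserves safety; a valid post-grant sequence is task-3, task-0, task-2, task-6, task-5, task-8.
Key observation: even at the reduced pool (3, 2, 3, 1), task-3 fits immediately, so safety survives the grant.
Verifying the post-grant state step by step:
  pool = (3, 2, 3, 1)
  task-3 needs (3, 0, 3, 0) <= (3, 2, 3, 1) -> finishes; pool += (1, 3, 2, 1) = (4, 5, 5, 2)
  task-0 needs (4, 5, 4, 0) <= (4, 5, 5, 2) -> finishes; pool += (2, 0, 0, 0) = (6, 5, 5, 2)
  task-2 needs (3, 5, 4, 2) <= (6, 5, 5, 2) -> finishes; pool += (0, 3, 1, 2) = (6, 8, 6, 4)
  task-6 needs (0, 1, 6, 3) <= (6, 8, 6, 4) -> finishes; pool += (0, 2, 2, 2) = (6, 10, 8, 6)
  task-5 needs (5, 10, 7, 5) <= (6, 10, 8, 6) -> finishes; pool += (1, 4, 0, 1) = (7, 14, 8, 7)
  task-8 needs (6, 13, 4, 5) <= (7, 14, 8, 7) -> finishes; pool += (2, 0, 3, 2) = (9, 14, 11, 9)


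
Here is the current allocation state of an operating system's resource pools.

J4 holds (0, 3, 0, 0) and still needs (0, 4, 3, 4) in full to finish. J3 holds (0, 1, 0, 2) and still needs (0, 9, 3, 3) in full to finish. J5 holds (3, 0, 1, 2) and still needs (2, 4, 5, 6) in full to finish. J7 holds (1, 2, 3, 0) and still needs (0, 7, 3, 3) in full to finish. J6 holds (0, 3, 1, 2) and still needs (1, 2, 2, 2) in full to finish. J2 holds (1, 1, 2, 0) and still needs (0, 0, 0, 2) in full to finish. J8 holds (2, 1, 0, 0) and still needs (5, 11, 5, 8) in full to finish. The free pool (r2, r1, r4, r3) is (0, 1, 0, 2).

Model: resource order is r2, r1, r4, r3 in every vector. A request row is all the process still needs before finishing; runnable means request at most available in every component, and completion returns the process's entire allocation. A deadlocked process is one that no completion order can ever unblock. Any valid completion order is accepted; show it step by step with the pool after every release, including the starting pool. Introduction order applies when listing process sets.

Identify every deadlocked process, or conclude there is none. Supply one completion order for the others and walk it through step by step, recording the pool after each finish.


Nothing here is deadlocked.
Key observation: beginning at J2, releases accumulate fast enough that every process eventually fits.
The rest can finish in the order J2, J6, J4, J7, J3, J5, J8. Step-by-step check:
  pool = (0, 1, 0, 2)
  J2 needs (0, 0, 0, 2) <= (0, 1, 0, 2) -> finishes; pool += (1, 1, 2, 0) = (1, 2, 2, 2)
  J6 needs (1, 2, 2, 2) <= (1, 2, 2, 2) -> finishes; pool += (0, 3, 1, 2) = (1, 5, 3, 4)
  J4 needs (0, 4, 3, 4) <= (1, 5, 3, 4) -> finishes; pool += (0, 3, 0, 0) = (1, 8, 3, 4)
  J7 needs (0, 7, 3, 3) <= (1, 8, 3, 4) -> finishes; pool += (1, 2, 3, 0) = (2, 10, 6, 4)
  J3 needs (0, 9, 3, 3) <= (2, 10, 6, 4) -> finishes; pool += (0, 1, 0, 2) = (2, 11, 6, 6)
  J5 needs (2, 4, 5, 6) <= (2, 11, 6, 6) -> finishes; pool += (3, 0, 1, 2) = (5, 11, 7, 8)
  J8 needs (5, 11, 5, 8) <= (5, 11, 7, 8) -> finishes; pool += (2, 1, 0, 0) = (7, 12, 7, 8)
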